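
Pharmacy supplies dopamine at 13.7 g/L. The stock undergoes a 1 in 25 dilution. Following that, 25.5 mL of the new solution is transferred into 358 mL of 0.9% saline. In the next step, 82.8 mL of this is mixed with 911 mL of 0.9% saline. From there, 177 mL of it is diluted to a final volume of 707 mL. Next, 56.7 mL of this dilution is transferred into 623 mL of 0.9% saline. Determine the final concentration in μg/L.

63.4 μg/L

Overall dilution factor = 25 × 15.04 × 12.00 × 3.994 × 11.99 = 2.16 × 10⁵.
13.7 g/L / 2.16 × 10⁵ = 6.34 × 10⁻⁵ g/L = 63.4 μg/L.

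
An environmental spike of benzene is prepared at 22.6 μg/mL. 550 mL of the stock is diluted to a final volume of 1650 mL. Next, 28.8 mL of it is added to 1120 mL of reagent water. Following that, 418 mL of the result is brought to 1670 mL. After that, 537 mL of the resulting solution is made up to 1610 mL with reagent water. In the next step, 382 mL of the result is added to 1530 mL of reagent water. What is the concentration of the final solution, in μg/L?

3.15 μg/L

Overall dilution factor = 3 × 39.89 × 3.995 × 2.998 × 5.005 = 7174.
22.6 μg/mL / 7174 = 3.15 × 10⁻³ μg/mL = 3.15 μg/L.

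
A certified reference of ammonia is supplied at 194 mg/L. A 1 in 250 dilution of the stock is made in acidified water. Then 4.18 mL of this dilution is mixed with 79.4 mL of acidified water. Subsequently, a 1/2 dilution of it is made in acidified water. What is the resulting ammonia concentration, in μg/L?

Overall dilution factor = 250 × 20.00 × 2 = 9998.
194 mg/L / 9998 = 0.0194 mg/L = 19.4 μg/L.

19.4 μg/L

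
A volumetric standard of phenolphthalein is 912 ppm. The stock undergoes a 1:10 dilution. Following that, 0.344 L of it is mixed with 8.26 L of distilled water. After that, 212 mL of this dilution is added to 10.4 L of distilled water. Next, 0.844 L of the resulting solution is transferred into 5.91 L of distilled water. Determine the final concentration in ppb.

Overall dilution factor = 10 × 25.01 × 50.06 × 8.002 = 1.00 × 10⁵.
912 ppm / 1.00 × 10⁵ = 9.10 × 10⁻³ ppm = 9.10 ppb.

9.10 ppb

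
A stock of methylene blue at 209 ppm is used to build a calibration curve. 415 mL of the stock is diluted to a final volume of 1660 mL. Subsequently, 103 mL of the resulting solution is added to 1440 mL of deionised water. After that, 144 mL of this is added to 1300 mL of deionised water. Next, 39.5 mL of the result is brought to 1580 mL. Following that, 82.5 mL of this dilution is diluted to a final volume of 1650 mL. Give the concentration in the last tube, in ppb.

0.435 ppb

Overall dilution factor = 4 × 14.98 × 10.03 × 40 × 20 = 4.81 × 10⁵.
209 ppm / 4.81 × 10⁵ = 4.35 × 10⁻⁴ ppm = 0.435 ppb.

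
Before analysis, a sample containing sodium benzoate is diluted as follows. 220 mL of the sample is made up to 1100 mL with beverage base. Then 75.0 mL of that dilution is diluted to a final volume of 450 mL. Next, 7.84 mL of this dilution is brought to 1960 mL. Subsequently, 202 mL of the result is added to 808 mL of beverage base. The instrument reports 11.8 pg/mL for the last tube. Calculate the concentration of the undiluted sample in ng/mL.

Overall dilution factor = 5 × 6 × 250 × 5 = 3.75 × 10⁴.
Original = 11.8 pg/mL × 3.75 × 10⁴ = 4.42 × 10⁵ pg/mL = 443 ng/mL.

443 ng/mL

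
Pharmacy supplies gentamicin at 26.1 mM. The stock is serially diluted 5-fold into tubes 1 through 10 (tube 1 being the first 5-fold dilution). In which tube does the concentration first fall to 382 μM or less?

tube 3

Tube n has concentration 26.1 mM / 5ⁿ.
Need 5ⁿ ≥ 26.1 mM / 382 μM = 68.3, so n ≥ 2.62.
First such tube: n = 3.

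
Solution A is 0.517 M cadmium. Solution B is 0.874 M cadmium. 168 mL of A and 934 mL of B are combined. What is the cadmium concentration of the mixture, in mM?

820 mM

C_mix = (C_A·V_A + C_B·V_B)/(V_A + V_B) = (0.517×168 + 0.874×934) / 1102 = 0.820 M = 820 mM.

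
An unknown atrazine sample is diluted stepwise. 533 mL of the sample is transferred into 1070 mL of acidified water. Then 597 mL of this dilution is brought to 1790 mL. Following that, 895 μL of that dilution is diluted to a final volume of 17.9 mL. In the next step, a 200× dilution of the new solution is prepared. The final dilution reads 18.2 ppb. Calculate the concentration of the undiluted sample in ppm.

Overall dilution factor = 3.008 × 2.998 × 20 × 200 = 3.61 × 10⁴.
Original = 18.2 ppb × 3.61 × 10⁴ = 6.56 × 10⁵ ppb = 656 ppm.

656 ppm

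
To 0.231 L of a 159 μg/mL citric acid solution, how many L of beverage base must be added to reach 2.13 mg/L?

17.0 L

2.13 mg/L = 2.13 μg/mL.
V₂ = C₁V₁/C₂ = 159 × 0.231 / 2.13 = 17.2 L.
Diluent to add = V₂ − V₁ = 17.2 − 0.231 = 17.0 L.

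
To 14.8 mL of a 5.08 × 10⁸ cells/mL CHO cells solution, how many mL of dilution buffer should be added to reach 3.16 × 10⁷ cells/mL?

223 mL

V₂ = C₁V₁/C₂ = 5.08 × 10⁸ × 14.8 / 3.16 × 10⁷ = 238 mL.
Diluent to add = V₂ − V₁ = 238 − 14.8 = 223 mL.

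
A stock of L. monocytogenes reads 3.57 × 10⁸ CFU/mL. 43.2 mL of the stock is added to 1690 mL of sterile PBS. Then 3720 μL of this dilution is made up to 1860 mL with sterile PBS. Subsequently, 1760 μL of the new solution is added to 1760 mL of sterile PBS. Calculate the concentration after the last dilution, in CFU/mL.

17.8 CFU/mL

Overall dilution factor = 40.12 × 500 × 1001 = 2.01 × 10⁷.
3.57 × 10⁸ CFU/mL / 2.01 × 10⁷ = 17.8 CFU/mL.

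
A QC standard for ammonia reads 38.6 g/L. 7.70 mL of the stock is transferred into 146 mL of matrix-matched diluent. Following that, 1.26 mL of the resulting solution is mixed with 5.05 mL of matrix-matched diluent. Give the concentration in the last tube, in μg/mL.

Overall dilution factor = 19.96 × 5.008 = 100.0.
38.6 g/L / 100.0 = 0.386 g/L = 386 μg/mL.

386 μg/mL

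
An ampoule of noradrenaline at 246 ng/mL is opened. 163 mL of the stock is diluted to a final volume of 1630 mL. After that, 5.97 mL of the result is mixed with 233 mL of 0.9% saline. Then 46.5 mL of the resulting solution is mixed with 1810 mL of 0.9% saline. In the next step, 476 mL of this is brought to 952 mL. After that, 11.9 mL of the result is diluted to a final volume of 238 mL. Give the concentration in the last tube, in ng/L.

Overall dilution factor = 10 × 40.03 × 39.92 × 2 × 20 = 6.39 × 10⁵.
246 ng/mL / 6.39 × 10⁵ = 3.85 × 10⁻⁴ ng/mL = 0.385 ng/L.

0.385 ng/L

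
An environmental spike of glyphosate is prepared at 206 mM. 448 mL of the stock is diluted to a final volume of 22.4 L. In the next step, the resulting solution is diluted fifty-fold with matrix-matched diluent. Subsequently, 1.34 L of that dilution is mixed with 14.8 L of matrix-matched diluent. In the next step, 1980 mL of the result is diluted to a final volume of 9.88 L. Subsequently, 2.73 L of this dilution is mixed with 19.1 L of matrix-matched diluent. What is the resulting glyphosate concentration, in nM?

171 nM

Overall dilution factor = 50 × 50 × 12.04 × 4.990 × 7.996 = 1.20 × 10⁶.
206 mM / 1.20 × 10⁶ = 1.71 × 10⁻⁴ mM = 171 nM.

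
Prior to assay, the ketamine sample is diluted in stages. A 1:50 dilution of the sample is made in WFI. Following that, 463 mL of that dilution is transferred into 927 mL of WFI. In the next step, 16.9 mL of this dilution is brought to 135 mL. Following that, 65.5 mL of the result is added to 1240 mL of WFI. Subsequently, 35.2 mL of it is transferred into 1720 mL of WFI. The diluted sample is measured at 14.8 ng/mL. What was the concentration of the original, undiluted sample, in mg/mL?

Overall dilution factor = 50 × 3.002 × 7.988 × 19.93 × 49.86 = 1.19 × 10⁶.
Original = 14.8 ng/mL × 1.19 × 10⁶ = 1.76 × 10⁷ ng/mL = 17.6 mg/mL.

17.6 mg/mL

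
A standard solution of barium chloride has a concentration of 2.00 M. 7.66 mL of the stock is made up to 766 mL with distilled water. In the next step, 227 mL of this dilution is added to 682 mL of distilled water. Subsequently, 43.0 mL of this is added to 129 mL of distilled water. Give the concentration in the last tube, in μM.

1250 μM

Overall dilution factor = 100 × 4.004 × 4 = 1602.
2.00 M / 1602 = 1.25 × 10⁻³ M = 1250 μM.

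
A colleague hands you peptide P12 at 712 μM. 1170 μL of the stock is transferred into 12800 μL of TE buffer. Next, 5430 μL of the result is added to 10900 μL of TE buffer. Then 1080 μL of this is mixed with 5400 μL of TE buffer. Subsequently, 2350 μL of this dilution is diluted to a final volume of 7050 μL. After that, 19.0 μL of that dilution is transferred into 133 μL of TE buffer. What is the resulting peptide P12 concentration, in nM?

Overall dilution factor = 11.94 × 3.007 × 6 × 3 × 8 = 5171.
712 μM / 5171 = 0.138 μM = 138 nM.

138 nM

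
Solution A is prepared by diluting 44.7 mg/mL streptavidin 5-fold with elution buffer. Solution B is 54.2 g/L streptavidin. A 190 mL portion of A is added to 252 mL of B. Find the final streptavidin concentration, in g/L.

34.7 g/L

C_A = 44.7 mg/mL / 5 = 8.94 mg/mL.
C_B = 54.2 g/L = 54.2 mg/mL.
C_mix = (C_A·V_A + C_B·V_B)/(V_A + V_B) = (8.94×190 + 54.2×252) / 442.0 = 34.7 mg/mL = 34.7 g/L.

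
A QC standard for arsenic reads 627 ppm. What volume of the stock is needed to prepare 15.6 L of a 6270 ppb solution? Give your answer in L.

6270 ppb = 6.27 ppm.
V₁ = C₂V₂/C₁ = 6.27 × 15.6 / 627 = 0.156 L.

0.156 L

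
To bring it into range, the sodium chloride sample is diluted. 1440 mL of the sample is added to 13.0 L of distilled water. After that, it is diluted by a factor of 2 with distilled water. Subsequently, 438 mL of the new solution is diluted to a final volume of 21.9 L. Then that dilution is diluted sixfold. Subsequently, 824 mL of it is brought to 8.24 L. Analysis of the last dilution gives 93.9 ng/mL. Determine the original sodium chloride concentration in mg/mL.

Overall dilution factor = 10.03 × 2 × 50 × 6 × 10 = 6.02 × 10⁴.
Original = 93.9 ng/mL × 6.02 × 10⁴ = 5.65 × 10⁶ ng/mL = 5.65 mg/mL.

5.65 mg/mL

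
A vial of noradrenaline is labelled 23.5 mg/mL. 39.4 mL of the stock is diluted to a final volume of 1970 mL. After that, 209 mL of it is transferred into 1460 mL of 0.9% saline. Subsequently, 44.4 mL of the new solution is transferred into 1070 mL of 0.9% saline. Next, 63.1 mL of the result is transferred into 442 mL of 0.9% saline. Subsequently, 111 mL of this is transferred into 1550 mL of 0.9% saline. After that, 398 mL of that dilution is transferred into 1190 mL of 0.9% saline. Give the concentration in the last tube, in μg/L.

4.91 μg/L

Overall dilution factor = 50 × 7.986 × 25.10 × 8.005 × 14.96 × 3.990 = 4.79 × 10⁶.
23.5 mg/mL / 4.79 × 10⁶ = 4.91 × 10⁻⁶ mg/mL = 4.91 μg/L.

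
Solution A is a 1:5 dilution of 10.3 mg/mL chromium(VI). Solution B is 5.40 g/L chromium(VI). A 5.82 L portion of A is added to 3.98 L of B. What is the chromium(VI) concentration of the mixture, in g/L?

3.42 g/L

C_A = 10.3 mg/mL / 5 = 2.06 mg/mL.
C_B = 5.40 g/L = 5.40 mg/mL.
C_mix = (C_A·V_A + C_B·V_B)/(V_A + V_B) = (2.06×5.82 + 5.40×3.98) / 9.800 = 3.42 mg/mL = 3.42 g/L.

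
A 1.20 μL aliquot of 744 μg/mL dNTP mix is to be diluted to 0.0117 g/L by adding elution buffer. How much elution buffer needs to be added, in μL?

0.0117 g/L = 11.7 μg/mL.
V₂ = C₁V₁/C₂ = 744 × 1.20 / 11.7 = 76.3 μL.
Diluent to add = V₂ − V₁ = 76.3 − 1.20 = 75.1 μL.

75.1 μL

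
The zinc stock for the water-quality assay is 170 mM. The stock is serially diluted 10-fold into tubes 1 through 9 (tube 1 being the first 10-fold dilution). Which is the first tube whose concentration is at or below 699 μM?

Tube n has concentration 170 mM / 10ⁿ.
Need 10ⁿ ≥ 170 mM / 699 μM = 243, so n ≥ 2.39.
First such tube: n = 3.

tube 3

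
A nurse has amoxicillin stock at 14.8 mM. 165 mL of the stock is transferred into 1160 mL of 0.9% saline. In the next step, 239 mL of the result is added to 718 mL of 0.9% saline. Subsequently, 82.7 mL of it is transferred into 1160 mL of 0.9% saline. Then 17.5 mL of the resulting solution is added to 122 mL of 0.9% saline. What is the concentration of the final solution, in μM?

3.84 μM

Overall dilution factor = 8.030 × 4.004 × 15.03 × 7.971 = 3852.
14.8 mM / 3852 = 3.84 × 10⁻³ mM = 3.84 μM.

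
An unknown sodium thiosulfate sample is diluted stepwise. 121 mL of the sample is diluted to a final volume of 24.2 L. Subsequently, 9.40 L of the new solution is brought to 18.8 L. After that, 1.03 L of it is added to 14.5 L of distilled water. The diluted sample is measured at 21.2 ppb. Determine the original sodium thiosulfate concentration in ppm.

Overall dilution factor = 200 × 2 × 15.08 = 6031.
Original = 21.2 ppb × 6031 = 1.28 × 10⁵ ppb = 128 ppm.

128 ppm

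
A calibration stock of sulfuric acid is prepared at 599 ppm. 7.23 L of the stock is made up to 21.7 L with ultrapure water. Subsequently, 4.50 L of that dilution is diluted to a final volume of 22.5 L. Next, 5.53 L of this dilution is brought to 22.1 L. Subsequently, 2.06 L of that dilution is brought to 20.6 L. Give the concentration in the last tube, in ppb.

Overall dilution factor = 3.001 × 5 × 3.996 × 10 = 600.
599 ppm / 600 = 0.999 ppm = 999 ppb.

999 ppb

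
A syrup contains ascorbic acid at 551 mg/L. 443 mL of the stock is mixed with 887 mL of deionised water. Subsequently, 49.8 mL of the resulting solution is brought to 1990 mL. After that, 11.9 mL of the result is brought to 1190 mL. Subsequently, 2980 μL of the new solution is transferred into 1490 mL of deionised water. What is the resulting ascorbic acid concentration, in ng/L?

Overall dilution factor = 3.002 × 39.96 × 100 × 501 = 6.01 × 10⁶.
551 mg/L / 6.01 × 10⁶ = 9.17 × 10⁻⁵ mg/L = 91.7 ng/L.

91.7 ng/L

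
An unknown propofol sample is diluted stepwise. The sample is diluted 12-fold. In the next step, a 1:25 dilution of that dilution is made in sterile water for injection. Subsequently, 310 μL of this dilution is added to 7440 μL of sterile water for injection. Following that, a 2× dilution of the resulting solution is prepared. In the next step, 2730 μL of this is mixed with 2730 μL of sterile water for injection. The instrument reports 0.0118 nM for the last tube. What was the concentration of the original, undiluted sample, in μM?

0.354 μM

Overall dilution factor = 12 × 25 × 25 × 2 × 2 = 3.00 × 10⁴.
Original = 0.0118 nM × 3.00 × 10⁴ = 354 nM = 0.354 μM.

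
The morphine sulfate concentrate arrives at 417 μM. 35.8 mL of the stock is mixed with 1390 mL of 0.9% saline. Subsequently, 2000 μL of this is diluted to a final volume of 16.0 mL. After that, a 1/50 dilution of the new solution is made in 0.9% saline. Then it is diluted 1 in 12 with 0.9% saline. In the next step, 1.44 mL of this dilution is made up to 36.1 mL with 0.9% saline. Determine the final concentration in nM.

Overall dilution factor = 39.83 × 8 × 50 × 12 × 25.07 = 4.79 × 10⁶.
417 μM / 4.79 × 10⁶ = 8.70 × 10⁻⁵ μM = 0.0870 nM.

0.0870 nM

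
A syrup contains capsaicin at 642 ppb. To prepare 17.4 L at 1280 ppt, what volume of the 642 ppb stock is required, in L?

1280 ppt = 1.28 ppb.
V₁ = C₂V₂/C₁ = 1.28 × 17.4 / 642 = 0.0347 L.

0.0347 L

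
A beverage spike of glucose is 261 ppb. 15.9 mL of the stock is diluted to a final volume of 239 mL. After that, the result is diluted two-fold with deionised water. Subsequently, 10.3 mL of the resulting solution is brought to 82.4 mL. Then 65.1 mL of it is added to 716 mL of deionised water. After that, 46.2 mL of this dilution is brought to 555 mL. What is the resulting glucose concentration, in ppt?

Overall dilution factor = 15.03 × 2 × 8 × 12.00 × 12.01 = 3.47 × 10⁴.
261 ppb / 3.47 × 10⁴ = 7.53 × 10⁻³ ppb = 7.53 ppt.

7.53 ppt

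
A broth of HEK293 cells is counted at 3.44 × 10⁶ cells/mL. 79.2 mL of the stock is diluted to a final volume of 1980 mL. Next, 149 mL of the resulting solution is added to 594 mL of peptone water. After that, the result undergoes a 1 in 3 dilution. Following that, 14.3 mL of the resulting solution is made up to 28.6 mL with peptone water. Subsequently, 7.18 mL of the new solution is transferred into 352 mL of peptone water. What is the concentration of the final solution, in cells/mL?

Overall dilution factor = 25 × 4.987 × 3 × 2 × 50.03 = 3.74 × 10⁴.
3.44 × 10⁶ cells/mL / 3.74 × 10⁴ = 91.9 cells/mL.

91.9 cells/mL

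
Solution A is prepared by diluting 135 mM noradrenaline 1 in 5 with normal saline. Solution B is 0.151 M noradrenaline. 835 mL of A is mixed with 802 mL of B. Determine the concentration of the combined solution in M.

C_A = 135 mM / 5 = 27.0 mM.
C_B = 0.151 M = 151 mM.
C_mix = (C_A·V_A + C_B·V_B)/(V_A + V_B) = (27.0×835 + 151×802) / 1637 = 87.8 mM = 0.0878 M.

0.0878 M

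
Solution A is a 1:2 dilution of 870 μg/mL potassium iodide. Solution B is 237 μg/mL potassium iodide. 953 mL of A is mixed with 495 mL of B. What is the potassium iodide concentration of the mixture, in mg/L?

367 mg/L

C_A = 870 μg/mL / 2 = 435 μg/mL.
C_mix = (C_A·V_A + C_B·V_B)/(V_A + V_B) = (435×953 + 237×495) / 1448 = 367 μg/mL = 367 mg/L.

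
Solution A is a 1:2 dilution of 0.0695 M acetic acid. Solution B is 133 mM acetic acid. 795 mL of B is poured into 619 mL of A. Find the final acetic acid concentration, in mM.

C_A = 0.0695 M / 2 = 0.0348 M.
C_B = 133 mM = 0.133 M.
C_mix = (C_A·V_A + C_B·V_B)/(V_A + V_B) = (0.0348×619 + 0.133×795) / 1414 = 0.0900 M = 90.0 mM.

90.0 mM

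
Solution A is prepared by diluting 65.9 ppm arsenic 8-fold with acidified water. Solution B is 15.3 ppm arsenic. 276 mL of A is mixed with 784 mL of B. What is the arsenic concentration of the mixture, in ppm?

13.5 ppm

C_A = 65.9 ppm / 8 = 8.24 ppm.
C_mix = (C_A·V_A + C_B·V_B)/(V_A + V_B) = (8.24×276 + 15.3×784) / 1060 = 13.5 ppm.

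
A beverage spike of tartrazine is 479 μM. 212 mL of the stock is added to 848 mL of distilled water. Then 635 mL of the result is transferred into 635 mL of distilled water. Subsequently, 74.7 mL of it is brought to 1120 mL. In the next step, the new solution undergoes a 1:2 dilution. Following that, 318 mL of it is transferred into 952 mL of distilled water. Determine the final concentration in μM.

0.400 μM

Overall dilution factor = 5 × 2 × 14.99 × 2 × 3.994 = 1198.
479 μM / 1198 = 0.400 μM.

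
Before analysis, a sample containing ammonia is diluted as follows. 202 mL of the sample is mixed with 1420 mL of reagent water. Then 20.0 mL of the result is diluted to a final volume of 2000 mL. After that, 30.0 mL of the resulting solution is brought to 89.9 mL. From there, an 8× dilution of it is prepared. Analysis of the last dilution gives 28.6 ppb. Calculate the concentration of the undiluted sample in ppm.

551 ppm

Overall dilution factor = 8.030 × 100 × 2.997 × 8 = 1.92 × 10⁴.
Original = 28.6 ppb × 1.92 × 10⁴ = 5.51 × 10⁵ ppb = 551 ppm.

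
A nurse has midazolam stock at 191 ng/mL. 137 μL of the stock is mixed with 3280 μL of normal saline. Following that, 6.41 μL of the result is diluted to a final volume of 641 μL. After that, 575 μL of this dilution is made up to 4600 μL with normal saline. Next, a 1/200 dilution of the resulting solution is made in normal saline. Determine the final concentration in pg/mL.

0.0479 pg/mL

Overall dilution factor = 24.94 × 100 × 8 × 200 = 3.99 × 10⁶.
191 ng/mL / 3.99 × 10⁶ = 4.79 × 10⁻⁵ ng/mL = 0.0479 pg/mL.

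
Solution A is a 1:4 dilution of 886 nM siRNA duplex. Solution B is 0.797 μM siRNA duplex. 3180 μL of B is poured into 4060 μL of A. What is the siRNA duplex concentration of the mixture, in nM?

C_A = 886 nM / 4 = 222 nM.
C_B = 0.797 μM = 797 nM.
C_mix = (C_A·V_A + C_B·V_B)/(V_A + V_B) = (222×4060 + 797×3180) / 7240 = 474 nM.

474 nM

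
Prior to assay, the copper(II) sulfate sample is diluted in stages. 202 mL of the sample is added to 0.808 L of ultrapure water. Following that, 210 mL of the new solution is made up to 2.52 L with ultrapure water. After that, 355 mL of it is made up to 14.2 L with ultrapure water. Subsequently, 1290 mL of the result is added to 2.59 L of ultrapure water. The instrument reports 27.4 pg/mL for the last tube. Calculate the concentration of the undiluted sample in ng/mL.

198 ng/mL

Overall dilution factor = 5 × 12 × 40 × 3.008 = 7219.
Original = 27.4 pg/mL × 7219 = 1.98 × 10⁵ pg/mL = 198 ng/mL.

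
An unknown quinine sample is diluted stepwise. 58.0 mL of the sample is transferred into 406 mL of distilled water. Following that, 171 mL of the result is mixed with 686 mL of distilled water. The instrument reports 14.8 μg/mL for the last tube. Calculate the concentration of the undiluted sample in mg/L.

Overall dilution factor = 8 × 5.012 = 40.1.
Original = 14.8 μg/mL × 40.1 = 593 μg/mL = 593 mg/L.

593 mg/L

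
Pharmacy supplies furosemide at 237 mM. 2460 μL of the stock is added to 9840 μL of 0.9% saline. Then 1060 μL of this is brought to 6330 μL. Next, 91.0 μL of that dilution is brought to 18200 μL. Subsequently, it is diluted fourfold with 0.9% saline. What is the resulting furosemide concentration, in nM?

Overall dilution factor = 5 × 5.972 × 200 × 4 = 2.39 × 10⁴.
237 mM / 2.39 × 10⁴ = 9.92 × 10⁻³ mM = 9920 nM.

9920 nM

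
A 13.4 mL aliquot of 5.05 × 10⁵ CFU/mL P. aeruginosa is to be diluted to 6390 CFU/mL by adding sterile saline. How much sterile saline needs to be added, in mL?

V₂ = C₁V₁/C₂ = 5.05 × 10⁵ × 13.4 / 6390 = 1059 mL.
Diluent to add = V₂ − V₁ = 1059 − 13.4 = 1050 mL.

1050 mL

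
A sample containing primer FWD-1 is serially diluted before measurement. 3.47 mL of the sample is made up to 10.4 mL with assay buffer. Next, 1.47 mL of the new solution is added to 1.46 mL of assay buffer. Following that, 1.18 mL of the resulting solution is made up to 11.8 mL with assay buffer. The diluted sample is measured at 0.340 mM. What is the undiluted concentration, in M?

Overall dilution factor = 2.997 × 1.993 × 10 = 59.7.
Original = 0.340 mM × 59.7 = 20.3 mM = 0.0203 M.

0.0203 M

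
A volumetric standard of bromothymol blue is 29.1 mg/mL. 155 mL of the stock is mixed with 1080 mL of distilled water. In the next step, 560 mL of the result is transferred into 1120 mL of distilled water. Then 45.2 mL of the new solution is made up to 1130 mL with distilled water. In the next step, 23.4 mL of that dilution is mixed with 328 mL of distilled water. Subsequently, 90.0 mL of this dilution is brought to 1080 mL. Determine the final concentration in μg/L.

270 μg/L

Overall dilution factor = 7.968 × 3 × 25 × 15.02 × 12 = 1.08 × 10⁵.
29.1 mg/mL / 1.08 × 10⁵ = 2.70 × 10⁻⁴ mg/mL = 270 μg/L.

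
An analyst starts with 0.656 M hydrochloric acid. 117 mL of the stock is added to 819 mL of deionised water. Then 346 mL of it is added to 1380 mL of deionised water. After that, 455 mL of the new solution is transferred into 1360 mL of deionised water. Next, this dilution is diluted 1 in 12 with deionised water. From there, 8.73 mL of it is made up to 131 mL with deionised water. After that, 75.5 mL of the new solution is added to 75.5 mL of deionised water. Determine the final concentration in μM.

11.4 μM

Overall dilution factor = 8 × 4.988 × 3.989 × 12 × 15.01 × 2 = 5.73 × 10⁴.
0.656 M / 5.73 × 10⁴ = 1.14 × 10⁻⁵ M = 11.4 μM.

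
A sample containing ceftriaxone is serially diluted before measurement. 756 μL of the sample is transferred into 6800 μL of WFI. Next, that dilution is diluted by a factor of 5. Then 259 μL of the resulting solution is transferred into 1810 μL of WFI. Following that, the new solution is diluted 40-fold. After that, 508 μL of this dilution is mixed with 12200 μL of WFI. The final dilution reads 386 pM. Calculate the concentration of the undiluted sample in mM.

0.154 mM

Overall dilution factor = 9.995 × 5 × 7.988 × 40 × 25.02 = 3.99 × 10⁵.
Original = 386 pM × 3.99 × 10⁵ = 1.54 × 10⁸ pM = 0.154 mM.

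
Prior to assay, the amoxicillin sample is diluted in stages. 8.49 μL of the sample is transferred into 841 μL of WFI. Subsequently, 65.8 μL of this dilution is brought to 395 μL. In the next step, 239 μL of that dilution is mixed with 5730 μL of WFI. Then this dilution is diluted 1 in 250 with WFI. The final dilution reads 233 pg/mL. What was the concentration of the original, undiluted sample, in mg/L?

Overall dilution factor = 100.1 × 6.003 × 24.97 × 250 = 3.75 × 10⁶.
Original = 233 pg/mL × 3.75 × 10⁶ = 8.74 × 10⁸ pg/mL = 874 mg/L.

874 mg/L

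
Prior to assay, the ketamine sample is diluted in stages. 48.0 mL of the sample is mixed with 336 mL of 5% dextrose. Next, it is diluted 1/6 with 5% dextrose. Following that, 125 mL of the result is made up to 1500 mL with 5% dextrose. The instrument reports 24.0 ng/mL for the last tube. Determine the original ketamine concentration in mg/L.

Overall dilution factor = 8 × 6 × 12 = 576.
Original = 24.0 ng/mL × 576 = 1.38 × 10⁴ ng/mL = 13.8 mg/L.

13.8 mg/L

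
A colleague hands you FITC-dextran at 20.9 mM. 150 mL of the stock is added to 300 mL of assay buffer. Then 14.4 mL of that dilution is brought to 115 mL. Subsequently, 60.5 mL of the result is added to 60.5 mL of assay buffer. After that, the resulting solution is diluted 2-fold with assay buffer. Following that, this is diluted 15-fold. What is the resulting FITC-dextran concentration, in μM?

Overall dilution factor = 3 × 7.986 × 2 × 2 × 15 = 1438.
20.9 mM / 1438 = 0.0145 mM = 14.5 μM.

14.5 μM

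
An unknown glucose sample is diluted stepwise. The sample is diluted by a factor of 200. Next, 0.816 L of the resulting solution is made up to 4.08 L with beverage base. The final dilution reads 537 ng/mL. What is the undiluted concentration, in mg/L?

537 mg/L

Overall dilution factor = 200 × 5 = 1000.
Original = 537 ng/mL × 1000 = 5.37 × 10⁵ ng/mL = 537 mg/L.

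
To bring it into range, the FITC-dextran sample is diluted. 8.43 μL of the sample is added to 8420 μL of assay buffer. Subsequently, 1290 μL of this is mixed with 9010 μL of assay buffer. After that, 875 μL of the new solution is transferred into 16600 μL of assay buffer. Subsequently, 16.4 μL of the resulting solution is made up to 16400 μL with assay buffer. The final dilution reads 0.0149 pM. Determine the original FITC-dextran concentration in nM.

Overall dilution factor = 999.8 × 7.984 × 19.97 × 1000 = 1.59 × 10⁸.
Original = 0.0149 pM × 1.59 × 10⁸ = 2.38 × 10⁶ pM = 2380 nM.

2380 nM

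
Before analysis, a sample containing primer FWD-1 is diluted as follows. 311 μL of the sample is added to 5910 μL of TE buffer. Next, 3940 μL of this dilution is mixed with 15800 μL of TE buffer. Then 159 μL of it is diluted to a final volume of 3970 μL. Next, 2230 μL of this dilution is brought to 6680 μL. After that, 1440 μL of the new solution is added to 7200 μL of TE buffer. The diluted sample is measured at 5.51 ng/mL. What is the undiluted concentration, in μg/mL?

Overall dilution factor = 20.00 × 5.010 × 24.97 × 2.996 × 6 = 4.50 × 10⁴.
Original = 5.51 ng/mL × 4.50 × 10⁴ = 2.48 × 10⁵ ng/mL = 248 μg/mL.

248 μg/mL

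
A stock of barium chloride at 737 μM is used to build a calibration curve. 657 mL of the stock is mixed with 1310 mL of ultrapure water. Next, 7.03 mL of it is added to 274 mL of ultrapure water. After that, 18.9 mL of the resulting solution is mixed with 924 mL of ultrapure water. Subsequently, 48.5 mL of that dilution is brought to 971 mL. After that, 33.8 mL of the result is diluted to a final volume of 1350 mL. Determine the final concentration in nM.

0.154 nM

Overall dilution factor = 2.994 × 39.98 × 49.89 × 20.02 × 39.94 = 4.77 × 10⁶.
737 μM / 4.77 × 10⁶ = 1.54 × 10⁻⁴ μM = 0.154 nM.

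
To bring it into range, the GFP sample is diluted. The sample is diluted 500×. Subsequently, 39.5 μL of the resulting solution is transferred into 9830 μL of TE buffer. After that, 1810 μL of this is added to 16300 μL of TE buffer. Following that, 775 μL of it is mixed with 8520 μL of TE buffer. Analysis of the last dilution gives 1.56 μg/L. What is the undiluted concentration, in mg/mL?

23.4 mg/mL

Overall dilution factor = 500 × 249.9 × 10.01 × 11.99 = 1.50 × 10⁷.
Original = 1.56 μg/L × 1.50 × 10⁷ = 2.34 × 10⁷ μg/L = 23.4 mg/mL.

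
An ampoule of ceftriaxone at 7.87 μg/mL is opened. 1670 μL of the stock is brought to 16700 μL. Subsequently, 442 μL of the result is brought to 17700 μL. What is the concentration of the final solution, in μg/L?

19.7 μg/L

Overall dilution factor = 10 × 40.05 = 400.
7.87 μg/mL / 400 = 0.0197 μg/mL = 19.7 μg/L.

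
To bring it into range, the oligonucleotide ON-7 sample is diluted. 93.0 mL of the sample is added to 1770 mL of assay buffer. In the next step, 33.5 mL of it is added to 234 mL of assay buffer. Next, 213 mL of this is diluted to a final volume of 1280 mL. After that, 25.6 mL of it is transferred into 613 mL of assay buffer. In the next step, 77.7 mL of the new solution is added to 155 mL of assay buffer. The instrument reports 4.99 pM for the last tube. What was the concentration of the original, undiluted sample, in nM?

Overall dilution factor = 20.03 × 7.985 × 6.009 × 24.95 × 2.995 = 7.18 × 10⁴.
Original = 4.99 pM × 7.18 × 10⁴ = 3.58 × 10⁵ pM = 358 nM.

358 nM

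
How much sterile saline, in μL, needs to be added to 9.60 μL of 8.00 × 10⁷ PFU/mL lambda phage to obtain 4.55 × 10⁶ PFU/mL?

159 μL

V₂ = C₁V₁/C₂ = 8.00 × 10⁷ × 9.60 / 4.55 × 10⁶ = 169 μL.
Diluent to add = V₂ − V₁ = 169 − 9.60 = 159 μL.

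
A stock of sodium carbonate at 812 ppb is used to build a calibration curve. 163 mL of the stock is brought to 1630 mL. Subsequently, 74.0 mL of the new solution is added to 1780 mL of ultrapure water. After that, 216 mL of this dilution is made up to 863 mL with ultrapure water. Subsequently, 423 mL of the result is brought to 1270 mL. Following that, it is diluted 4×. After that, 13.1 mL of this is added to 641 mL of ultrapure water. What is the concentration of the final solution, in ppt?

1.35 ppt

Overall dilution factor = 10 × 25.05 × 3.995 × 3.002 × 4 × 49.93 = 6.00 × 10⁵.
812 ppb / 6.00 × 10⁵ = 1.35 × 10⁻³ ppb = 1.35 ppt.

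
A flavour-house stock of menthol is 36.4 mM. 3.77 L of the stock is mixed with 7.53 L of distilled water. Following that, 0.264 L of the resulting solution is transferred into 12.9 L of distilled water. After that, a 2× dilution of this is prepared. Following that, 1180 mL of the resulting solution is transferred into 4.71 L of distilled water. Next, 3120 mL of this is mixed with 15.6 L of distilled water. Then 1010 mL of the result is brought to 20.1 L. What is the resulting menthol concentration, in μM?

Overall dilution factor = 2.997 × 49.86 × 2 × 4.992 × 6 × 19.90 = 1.78 × 10⁵.
36.4 mM / 1.78 × 10⁵ = 2.04 × 10⁻⁴ mM = 0.204 μM.

0.204 μM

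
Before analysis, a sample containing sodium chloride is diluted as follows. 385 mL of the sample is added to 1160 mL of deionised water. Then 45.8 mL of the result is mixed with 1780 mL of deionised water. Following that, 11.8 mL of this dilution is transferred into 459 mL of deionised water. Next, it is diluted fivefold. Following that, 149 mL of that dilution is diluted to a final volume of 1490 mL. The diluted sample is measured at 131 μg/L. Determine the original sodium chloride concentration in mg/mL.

41.8 mg/mL

Overall dilution factor = 4.013 × 39.86 × 39.90 × 5 × 10 = 3.19 × 10⁵.
Original = 131 μg/L × 3.19 × 10⁵ = 4.18 × 10⁷ μg/L = 41.8 mg/mL.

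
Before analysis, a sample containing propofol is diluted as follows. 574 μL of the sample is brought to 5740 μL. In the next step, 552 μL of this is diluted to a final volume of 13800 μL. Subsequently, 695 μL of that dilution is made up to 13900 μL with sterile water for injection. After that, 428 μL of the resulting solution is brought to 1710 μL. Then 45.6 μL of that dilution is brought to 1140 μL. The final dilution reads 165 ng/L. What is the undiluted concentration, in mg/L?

Overall dilution factor = 10 × 25 × 20 × 3.995 × 25 = 4.99 × 10⁵.
Original = 165 ng/L × 4.99 × 10⁵ = 8.24 × 10⁷ ng/L = 82.4 mg/L.

82.4 mg/L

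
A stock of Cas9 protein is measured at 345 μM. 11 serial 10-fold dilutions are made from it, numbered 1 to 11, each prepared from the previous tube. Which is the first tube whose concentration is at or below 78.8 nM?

tube 4

Tube n has concentration 345 μM / 10ⁿ.
Need 10ⁿ ≥ 345 μM / 78.8 nM = 4378, so n ≥ 3.64.
First such tube: n = 4.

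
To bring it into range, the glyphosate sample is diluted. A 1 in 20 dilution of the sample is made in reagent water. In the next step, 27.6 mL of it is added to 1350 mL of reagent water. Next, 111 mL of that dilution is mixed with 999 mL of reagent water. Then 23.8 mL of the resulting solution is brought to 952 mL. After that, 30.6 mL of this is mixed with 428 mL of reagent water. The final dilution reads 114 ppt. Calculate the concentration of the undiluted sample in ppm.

Overall dilution factor = 20 × 49.91 × 10 × 40 × 14.99 = 5.98 × 10⁶.
Original = 114 ppt × 5.98 × 10⁶ = 6.82 × 10⁸ ppt = 682 ppm.

682 ppm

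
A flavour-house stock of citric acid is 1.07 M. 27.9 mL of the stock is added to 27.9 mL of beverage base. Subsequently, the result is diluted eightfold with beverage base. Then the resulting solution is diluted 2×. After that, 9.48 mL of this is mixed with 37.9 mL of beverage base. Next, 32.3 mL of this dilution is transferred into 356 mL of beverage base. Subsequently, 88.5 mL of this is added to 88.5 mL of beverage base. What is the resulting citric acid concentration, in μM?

278 μM

Overall dilution factor = 2 × 8 × 2 × 4.998 × 12.02 × 2 = 3845.
1.07 M / 3845 = 2.78 × 10⁻⁴ M = 278 μM.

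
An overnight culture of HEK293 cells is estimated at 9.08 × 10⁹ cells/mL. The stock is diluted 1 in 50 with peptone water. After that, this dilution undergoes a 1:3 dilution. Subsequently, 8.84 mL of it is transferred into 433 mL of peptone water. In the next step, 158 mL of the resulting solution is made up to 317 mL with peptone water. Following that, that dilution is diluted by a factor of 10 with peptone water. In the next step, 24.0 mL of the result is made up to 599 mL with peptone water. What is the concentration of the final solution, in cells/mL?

Overall dilution factor = 50 × 3 × 49.98 × 2.006 × 10 × 24.96 = 3.75 × 10⁶.
9.08 × 10⁹ cells/mL / 3.75 × 10⁶ = 2420 cells/mL.

2420 cells/mL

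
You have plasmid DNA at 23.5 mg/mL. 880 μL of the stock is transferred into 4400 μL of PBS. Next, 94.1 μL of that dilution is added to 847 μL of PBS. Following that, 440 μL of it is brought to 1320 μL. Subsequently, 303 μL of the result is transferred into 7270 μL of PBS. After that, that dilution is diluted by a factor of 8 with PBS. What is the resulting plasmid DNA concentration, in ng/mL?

653 ng/mL

Overall dilution factor = 6 × 10.00 × 3 × 24.99 × 8 = 3.60 × 10⁴.
23.5 mg/mL / 3.60 × 10⁴ = 6.53 × 10⁻⁴ mg/mL = 653 ng/mL.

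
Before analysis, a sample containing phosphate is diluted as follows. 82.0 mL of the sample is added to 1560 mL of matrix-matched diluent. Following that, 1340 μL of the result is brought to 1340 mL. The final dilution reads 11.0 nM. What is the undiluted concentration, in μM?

220 μM

Overall dilution factor = 20.02 × 1000 = 2.00 × 10⁴.
Original = 11.0 nM × 2.00 × 10⁴ = 2.20 × 10⁵ nM = 220 μM.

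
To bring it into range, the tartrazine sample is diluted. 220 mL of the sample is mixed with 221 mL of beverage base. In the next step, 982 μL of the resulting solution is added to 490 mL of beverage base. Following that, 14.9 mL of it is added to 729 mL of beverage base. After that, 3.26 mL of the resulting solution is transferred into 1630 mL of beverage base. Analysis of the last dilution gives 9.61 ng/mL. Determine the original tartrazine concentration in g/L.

Overall dilution factor = 2.005 × 500.0 × 49.93 × 501 = 2.51 × 10⁷.
Original = 9.61 ng/mL × 2.51 × 10⁷ = 2.41 × 10⁸ ng/mL = 241 g/L.

241 g/L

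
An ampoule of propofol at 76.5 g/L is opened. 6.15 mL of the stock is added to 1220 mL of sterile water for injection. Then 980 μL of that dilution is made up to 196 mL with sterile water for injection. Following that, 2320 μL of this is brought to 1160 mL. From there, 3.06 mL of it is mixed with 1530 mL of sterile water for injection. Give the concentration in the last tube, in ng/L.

7.66 ng/L

Overall dilution factor = 199.4 × 200 × 500 × 501 = 9.99 × 10⁹.
76.5 g/L / 9.99 × 10⁹ = 7.66 × 10⁻⁹ g/L = 7.66 ng/L.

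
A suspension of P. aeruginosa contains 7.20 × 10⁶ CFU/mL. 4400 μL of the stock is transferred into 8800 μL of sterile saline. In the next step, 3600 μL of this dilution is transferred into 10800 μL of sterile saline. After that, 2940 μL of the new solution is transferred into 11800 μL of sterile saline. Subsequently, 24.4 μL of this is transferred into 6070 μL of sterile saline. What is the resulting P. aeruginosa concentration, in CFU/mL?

479 CFU/mL

Overall dilution factor = 3 × 4 × 5.014 × 249.8 = 1.50 × 10⁴.
7.20 × 10⁶ CFU/mL / 1.50 × 10⁴ = 479 CFU/mL.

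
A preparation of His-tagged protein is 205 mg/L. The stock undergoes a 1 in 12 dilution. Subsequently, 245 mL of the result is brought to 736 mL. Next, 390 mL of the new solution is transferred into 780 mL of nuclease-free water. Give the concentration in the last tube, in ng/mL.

1900 ng/mL

Overall dilution factor = 12 × 3.004 × 3 = 108.
205 mg/L / 108 = 1.90 mg/L = 1900 ng/mL.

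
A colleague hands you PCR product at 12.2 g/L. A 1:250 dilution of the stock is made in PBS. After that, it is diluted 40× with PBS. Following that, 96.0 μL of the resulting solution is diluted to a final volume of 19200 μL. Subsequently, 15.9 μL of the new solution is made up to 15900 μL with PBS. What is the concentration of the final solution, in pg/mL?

Overall dilution factor = 250 × 40 × 200 × 1000 = 2.00 × 10⁹.
12.2 g/L / 2.00 × 10⁹ = 6.10 × 10⁻⁹ g/L = 6.10 pg/mL.

6.10 pg/mL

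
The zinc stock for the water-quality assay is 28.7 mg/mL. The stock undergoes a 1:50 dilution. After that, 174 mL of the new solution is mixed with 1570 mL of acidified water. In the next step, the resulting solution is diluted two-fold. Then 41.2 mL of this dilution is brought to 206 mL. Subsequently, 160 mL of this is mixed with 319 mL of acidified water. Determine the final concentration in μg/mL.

1.91 μg/mL

Overall dilution factor = 50 × 10.02 × 2 × 5 × 2.994 = 1.50 × 10⁴.
28.7 mg/mL / 1.50 × 10⁴ = 1.91 × 10⁻³ mg/mL = 1.91 μg/mL.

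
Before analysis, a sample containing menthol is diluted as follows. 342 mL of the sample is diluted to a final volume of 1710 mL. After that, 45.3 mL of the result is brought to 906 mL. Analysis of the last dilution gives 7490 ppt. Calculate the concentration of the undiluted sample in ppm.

Overall dilution factor = 5 × 20 = 100.
Original = 7490 ppt × 100 = 7.49 × 10⁵ ppt = 0.749 ppm.

0.749 ppm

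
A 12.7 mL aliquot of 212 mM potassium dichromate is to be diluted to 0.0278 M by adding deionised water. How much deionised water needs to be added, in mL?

0.0278 M = 27.8 mM.
V₂ = C₁V₁/C₂ = 212 × 12.7 / 27.8 = 96.8 mL.
Diluent to add = V₂ − V₁ = 96.8 − 12.7 = 84.1 mL.

84.1 mL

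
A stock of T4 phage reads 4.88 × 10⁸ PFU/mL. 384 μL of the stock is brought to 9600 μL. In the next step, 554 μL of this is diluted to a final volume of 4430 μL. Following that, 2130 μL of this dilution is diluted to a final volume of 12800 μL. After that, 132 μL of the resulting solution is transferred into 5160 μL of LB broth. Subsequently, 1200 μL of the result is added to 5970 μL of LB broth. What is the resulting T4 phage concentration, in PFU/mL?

Overall dilution factor = 25 × 7.996 × 6.009 × 40.09 × 5.975 = 2.88 × 10⁵.
4.88 × 10⁸ PFU/mL / 2.88 × 10⁵ = 1700 PFU/mL.

1700 PFU/mL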